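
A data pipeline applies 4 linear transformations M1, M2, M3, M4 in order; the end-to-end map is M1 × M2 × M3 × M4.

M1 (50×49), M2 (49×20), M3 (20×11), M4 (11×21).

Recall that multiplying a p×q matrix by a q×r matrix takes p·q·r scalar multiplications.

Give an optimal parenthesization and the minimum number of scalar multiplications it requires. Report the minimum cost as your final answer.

Adjacent pairs: M1M2 = 50·49·20 = 49000; M2M3 = 49·20·11 = 10780; M3M4 = 20·11·21 = 4620.
Length 3: M1..M3: k=1: 0+10780+50·49·11=37730; k=2: 49000+0+50·20·11=60000 → min 37730 | M2..M4: k=2: 0+4620+49·20·21=25200; k=3: 10780+0+49·11·21=22099 → min 22099.
Length 4: M1..M4: k=1: 0+22099+50·49·21=73549; k=2: 49000+4620+50·20·21=74620; k=3: 37730+0+50·11·21=49280 → min 49280.
Optimal parenthesization: ((M1 × (M2 × M3)) × M4) with cost 49280.

49280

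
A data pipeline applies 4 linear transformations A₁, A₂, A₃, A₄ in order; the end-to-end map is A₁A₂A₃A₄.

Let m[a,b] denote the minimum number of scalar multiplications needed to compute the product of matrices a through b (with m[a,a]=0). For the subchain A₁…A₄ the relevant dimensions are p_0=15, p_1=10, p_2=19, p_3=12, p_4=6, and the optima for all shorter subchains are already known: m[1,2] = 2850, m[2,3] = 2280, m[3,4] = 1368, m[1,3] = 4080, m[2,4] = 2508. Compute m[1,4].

3408

m[1,4] = min over k∈[1,3] of m[1,k]+m[k+1,4]+p_{0}·p_k·p_{4}.
k=1: 0 + 2508 + 15·10·6 = 3408; k=2: 2850 + 1368 + 15·19·6 = 5928; k=3: 4080 + 0 + 15·12·6 = 5160.
Minimum: 3408 at k=1.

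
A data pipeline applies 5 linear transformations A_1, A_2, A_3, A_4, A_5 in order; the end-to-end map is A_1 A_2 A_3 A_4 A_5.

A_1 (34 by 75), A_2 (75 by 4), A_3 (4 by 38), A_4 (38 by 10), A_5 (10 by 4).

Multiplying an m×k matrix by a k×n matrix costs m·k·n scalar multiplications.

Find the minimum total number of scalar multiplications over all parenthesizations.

12424

Adjacent pairs: A_1A_2 = 34·75·4 = 10200; A_2A_3 = 75·4·38 = 11400; A_3A_4 = 4·38·10 = 1520; A_4A_5 = 38·10·4 = 1520.
Length 3: A_1..A_3: k=1: 0+11400+34·75·38=108300; k=2: 10200+0+34·4·38=15368 → min 15368 | A_2..A_4: k=2: 0+1520+75·4·10=4520; k=3: 11400+0+75·38·10=39900 → min 4520 | A_3..A_5: k=3: 0+1520+4·38·4=2128; k=4: 1520+0+4·10·4=1680 → min 1680.
Length 4: A_1..A_4: k=1: 0+4520+34·75·10=30020; k=2: 10200+1520+34·4·10=13080; k=3: 15368+0+34·38·10=28288 → min 13080 | A_2..A_5: k=2: 0+1680+75·4·4=2880; k=3: 11400+1520+75·38·4=24320; k=4: 4520+0+75·10·4=7520 → min 2880.
Length 5: A_1..A_5: k=1: 0+2880+34·75·4=13080; k=2: 10200+1680+34·4·4=12424; k=3: 15368+1520+34·38·4=22056; k=4: 13080+0+34·10·4=14440 → min 12424.
Optimal order: ((A_1 A_2) ((A_3 A_4) A_5)) with cost 12424.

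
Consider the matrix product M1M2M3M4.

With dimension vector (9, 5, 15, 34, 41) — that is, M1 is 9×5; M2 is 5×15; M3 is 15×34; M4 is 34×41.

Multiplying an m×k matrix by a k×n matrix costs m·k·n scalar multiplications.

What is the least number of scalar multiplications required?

11365

Adjacent pairs: M1M2 = 9·5·15 = 675; M2M3 = 5·15·34 = 2550; M3M4 = 15·34·41 = 20910.
Length 3: M1..M3: k=1: 0+2550+9·5·34=4080; k=2: 675+0+9·15·34=5265 → min 4080 | M2..M4: k=2: 0+20910+5·15·41=23985; k=3: 2550+0+5·34·41=9520 → min 9520.
Length 4: M1..M4: k=1: 0+9520+9·5·41=11365; k=2: 675+20910+9·15·41=27120; k=3: 4080+0+9·34·41=16626 → min 11365.
Optimal order: (M1((M2M3)M4)) with cost 11365.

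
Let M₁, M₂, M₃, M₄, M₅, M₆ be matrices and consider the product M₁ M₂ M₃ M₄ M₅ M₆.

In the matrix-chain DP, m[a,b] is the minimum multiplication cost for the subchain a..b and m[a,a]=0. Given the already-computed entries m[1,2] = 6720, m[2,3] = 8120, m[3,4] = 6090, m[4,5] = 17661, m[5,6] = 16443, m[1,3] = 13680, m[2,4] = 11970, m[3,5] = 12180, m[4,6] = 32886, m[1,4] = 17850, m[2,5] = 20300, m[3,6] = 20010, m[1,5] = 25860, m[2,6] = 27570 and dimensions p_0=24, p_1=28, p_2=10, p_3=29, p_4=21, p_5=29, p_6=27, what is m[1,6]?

m[1,6] = min over k∈[1,5] of m[1,k]+m[k+1,6]+p_{0}·p_k·p_{6}.
k=1: 0 + 27570 + 24·28·27 = 45714; k=2: 6720 + 20010 + 24·10·27 = 33210; k=3: 13680 + 32886 + 24·29·27 = 65358; k=4: 17850 + 16443 + 24·21·27 = 47901; k=5: 25860 + 0 + 24·29·27 = 44652.
Minimum: 33210 at k=2.

33210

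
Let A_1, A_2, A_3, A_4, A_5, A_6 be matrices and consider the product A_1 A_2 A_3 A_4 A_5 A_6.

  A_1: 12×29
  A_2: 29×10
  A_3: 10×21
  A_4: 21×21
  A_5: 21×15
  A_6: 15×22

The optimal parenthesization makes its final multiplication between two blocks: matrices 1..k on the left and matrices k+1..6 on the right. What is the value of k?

5

Adjacent pairs: A_1A_2 = 12·29·10 = 3480; A_2A_3 = 29·10·21 = 6090; A_3A_4 = 10·21·21 = 4410; A_4A_5 = 21·21·15 = 6615; A_5A_6 = 21·15·22 = 6930.
Length 3: A_1..A_3: k=1: 0+6090+12·29·21=13398; k=2: 3480+0+12·10·21=6000 → min 6000 | A_2..A_4: k=2: 0+4410+29·10·21=10500; k=3: 6090+0+29·21·21=18879 → min 10500 | A_3..A_5: k=3: 0+6615+10·21·15=9765; k=4: 4410+0+10·21·15=7560 → min 7560 | A_4..A_6: k=4: 0+6930+21·21·22=16632; k=5: 6615+0+21·15·22=13545 → min 13545.
Length 4: A_1..A_4: k=1: 0+10500+12·29·21=17808; k=2: 3480+4410+12·10·21=10410; k=3: 6000+0+12·21·21=11292 → min 10410 | A_2..A_5: k=2: 0+7560+29·10·15=11910; k=3: 6090+6615+29·21·15=21840; k=4: 10500+0+29·21·15=19635 → min 11910 | A_3..A_6: k=3: 0+13545+10·21·22=18165; k=4: 4410+6930+10·21·22=15960; k=5: 7560+0+10·15·22=10860 → min 10860.
Length 5: A_1..A_5: k=1: 0+11910+12·29·15=17130; k=2: 3480+7560+12·10·15=12840; k=3: 6000+6615+12·21·15=16395; k=4: 10410+0+12·21·15=14190 → min 12840 | A_2..A_6: k=2: 0+10860+29·10·22=17240; k=3: 6090+13545+29·21·22=33033; k=4: 10500+6930+29·21·22=30828; k=5: 11910+0+29·15·22=21480 → min 17240.
Top-level splits: k=1: (A_1..A_1)·(A_2..A_6) → 0+17240+12·29·22 = 24896; k=2: (A_1..A_2)·(A_3..A_6) → 3480+10860+12·10·22 = 16980; k=3: (A_1..A_3)·(A_4..A_6) → 6000+13545+12·21·22 = 25089; k=4: (A_1..A_4)·(A_5..A_6) → 10410+6930+12·21·22 = 22884; k=5: (A_1..A_5)·(A_6..A_6) → 12840+0+12·15·22 = 16800.
Best split is after A_5, i.e. k = 5.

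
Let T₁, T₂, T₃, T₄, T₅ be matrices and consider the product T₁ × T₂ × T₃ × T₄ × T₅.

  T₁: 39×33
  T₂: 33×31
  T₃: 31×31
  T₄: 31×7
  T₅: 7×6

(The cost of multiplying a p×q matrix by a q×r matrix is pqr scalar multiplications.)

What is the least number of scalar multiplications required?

20928

Adjacent pairs: T₁T₂ = 39·33·31 = 39897; T₂T₃ = 33·31·31 = 31713; T₃T₄ = 31·31·7 = 6727; T₄T₅ = 31·7·6 = 1302.
Length 3: T₁..T₃: k=1: 0+31713+39·33·31=71610; k=2: 39897+0+39·31·31=77376 → min 71610 | T₂..T₄: k=2: 0+6727+33·31·7=13888; k=3: 31713+0+33·31·7=38874 → min 13888 | T₃..T₅: k=3: 0+1302+31·31·6=7068; k=4: 6727+0+31·7·6=8029 → min 7068.
Length 4: T₁..T₄: k=1: 0+13888+39·33·7=22897; k=2: 39897+6727+39·31·7=55087; k=3: 71610+0+39·31·7=80073 → min 22897 | T₂..T₅: k=2: 0+7068+33·31·6=13206; k=3: 31713+1302+33·31·6=39153; k=4: 13888+0+33·7·6=15274 → min 13206.
Length 5: T₁..T₅: k=1: 0+13206+39·33·6=20928; k=2: 39897+7068+39·31·6=54219; k=3: 71610+1302+39·31·6=80166; k=4: 22897+0+39·7·6=24535 → min 20928.
Optimal order: (T₁ × (T₂ × (T₃ × (T₄ × T₅)))) with cost 20928.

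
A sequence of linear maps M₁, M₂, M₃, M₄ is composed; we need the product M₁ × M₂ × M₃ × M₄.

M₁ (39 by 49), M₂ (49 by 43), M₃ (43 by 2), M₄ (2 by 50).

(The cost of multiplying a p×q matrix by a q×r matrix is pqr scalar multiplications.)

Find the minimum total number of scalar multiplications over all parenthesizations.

11936

Adjacent pairs: M₁M₂ = 39·49·43 = 82173; M₂M₃ = 49·43·2 = 4214; M₃M₄ = 43·2·50 = 4300.
Length 3: M₁..M₃: k=1: 0+4214+39·49·2=8036; k=2: 82173+0+39·43·2=85527 → min 8036 | M₂..M₄: k=2: 0+4300+49·43·50=109650; k=3: 4214+0+49·2·50=9114 → min 9114.
Length 4: M₁..M₄: k=1: 0+9114+39·49·50=104664; k=2: 82173+4300+39·43·50=170323; k=3: 8036+0+39·2·50=11936 → min 11936.
Optimal order: ((M₁ × (M₂ × M₃)) × M₄) with cost 11936.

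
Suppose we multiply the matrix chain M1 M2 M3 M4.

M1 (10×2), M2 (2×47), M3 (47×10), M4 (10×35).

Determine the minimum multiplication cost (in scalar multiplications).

2340

Adjacent pairs: M1M2 = 10·2·47 = 940; M2M3 = 2·47·10 = 940; M3M4 = 47·10·35 = 16450.
Length 3: M1..M3: k=1: 0+940+10·2·10=1140; k=2: 940+0+10·47·10=5640 → min 1140 | M2..M4: k=2: 0+16450+2·47·35=19740; k=3: 940+0+2·10·35=1640 → min 1640.
Length 4: M1..M4: k=1: 0+1640+10·2·35=2340; k=2: 940+16450+10·47·35=33840; k=3: 1140+0+10·10·35=4640 → min 2340.
Optimal order: (M1 ((M2 M3) M4)) with cost 2340.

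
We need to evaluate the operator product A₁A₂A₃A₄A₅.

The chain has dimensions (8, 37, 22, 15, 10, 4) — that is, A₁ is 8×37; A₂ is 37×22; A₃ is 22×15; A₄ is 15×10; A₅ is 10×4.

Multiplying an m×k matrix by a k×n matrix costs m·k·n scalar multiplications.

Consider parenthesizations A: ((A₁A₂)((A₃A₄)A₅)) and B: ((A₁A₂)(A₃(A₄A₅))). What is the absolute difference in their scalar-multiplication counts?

2260

Order A = ((A₁A₂)((A₃A₄)A₅)): (A₁A₂): 8×37 by 37×22 → 8×22, cost 8·37·22 = 6512; (A₃A₄): 22×15 by 15×10 → 22×10, cost 22·15·10 = 3300; ((A₃A₄)A₅): 22×10 by 10×4 → 22×4, cost 22·10·4 = 880; cumulative 4180; ((A₁A₂)((A₃A₄)A₅)): 8×22 by 22×4 → 8×4, cost 8·22·4 = 704; cumulative 11396. Total 11396.
Order B = ((A₁A₂)(A₃(A₄A₅))): (A₁A₂): 8×37 by 37×22 → 8×22, cost 8·37·22 = 6512; (A₄A₅): 15×10 by 10×4 → 15×4, cost 15·10·4 = 600; (A₃(A₄A₅)): 22×15 by 15×4 → 22×4, cost 22·15·4 = 1320; cumulative 1920; ((A₁A₂)(A₃(A₄A₅))): 8×22 by 22×4 → 8×4, cost 8·22·4 = 704; cumulative 9136. Total 9136.
Difference: |11396 − 9136| = 2260.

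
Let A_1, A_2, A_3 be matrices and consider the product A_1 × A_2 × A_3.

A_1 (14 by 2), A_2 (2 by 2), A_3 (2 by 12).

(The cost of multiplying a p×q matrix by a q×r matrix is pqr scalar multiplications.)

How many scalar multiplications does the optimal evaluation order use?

Order (A_1 × (A_2 × A_3)): (A_2 × A_3): 2×2 by 2×12 → 2×12, cost 2·2·12 = 48; (A_1 × (A_2 × A_3)): 14×2 by 2×12 → 14×12, cost 14·2·12 = 336; cumulative 384. Total 384.
Order ((A_1 × A_2) × A_3): (A_1 × A_2): 14×2 by 2×2 → 14×2, cost 14·2·2 = 56; ((A_1 × A_2) × A_3): 14×2 by 2×12 → 14×12, cost 14·2·12 = 336; cumulative 392. Total 392.
Minimum: 384.

384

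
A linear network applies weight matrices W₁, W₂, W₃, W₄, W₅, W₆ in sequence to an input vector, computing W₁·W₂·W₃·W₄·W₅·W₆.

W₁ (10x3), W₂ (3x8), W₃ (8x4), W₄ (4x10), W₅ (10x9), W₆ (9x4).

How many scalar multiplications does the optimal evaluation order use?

Adjacent pairs: W₁W₂ = 10·3·8 = 240; W₂W₃ = 3·8·4 = 96; W₃W₄ = 8·4·10 = 320; W₄W₅ = 4·10·9 = 360; W₅W₆ = 10·9·4 = 360.
Length 3: W₁..W₃: k=1: 0+96+10·3·4=216; k=2: 240+0+10·8·4=560 → min 216 | W₂..W₄: k=2: 0+320+3·8·10=560; k=3: 96+0+3·4·10=216 → min 216 | W₃..W₅: k=3: 0+360+8·4·9=648; k=4: 320+0+8·10·9=1040 → min 648 | W₄..W₆: k=4: 0+360+4·10·4=520; k=5: 360+0+4·9·4=504 → min 504.
Length 4: W₁..W₄: k=1: 0+216+10·3·10=516; k=2: 240+320+10·8·10=1360; k=3: 216+0+10·4·10=616 → min 516 | W₂..W₅: k=2: 0+648+3·8·9=864; k=3: 96+360+3·4·9=564; k=4: 216+0+3·10·9=486 → min 486 | W₃..W₆: k=3: 0+504+8·4·4=632; k=4: 320+360+8·10·4=1000; k=5: 648+0+8·9·4=936 → min 632.
Length 5: W₁..W₅: k=1: 0+486+10·3·9=756; k=2: 240+648+10·8·9=1608; k=3: 216+360+10·4·9=936; k=4: 516+0+10·10·9=1416 → min 756 | W₂..W₆: k=2: 0+632+3·8·4=728; k=3: 96+504+3·4·4=648; k=4: 216+360+3·10·4=696; k=5: 486+0+3·9·4=594 → min 594.
Length 6: W₁..W₆: k=1: 0+594+10·3·4=714; k=2: 240+632+10·8·4=1192; k=3: 216+504+10·4·4=880; k=4: 516+360+10·10·4=1276; k=5: 756+0+10·9·4=1116 → min 714.
Optimal order: (W₁·((((W₂·W₃)·W₄)·W₅)·W₆)) with cost 714.

714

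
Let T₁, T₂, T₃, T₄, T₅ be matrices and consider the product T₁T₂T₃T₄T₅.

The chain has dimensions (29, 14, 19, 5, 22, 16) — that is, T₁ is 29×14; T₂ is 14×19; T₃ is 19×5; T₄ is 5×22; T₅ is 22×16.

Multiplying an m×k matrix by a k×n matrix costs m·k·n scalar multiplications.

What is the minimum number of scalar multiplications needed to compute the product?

7440

Adjacent pairs: T₁T₂ = 29·14·19 = 7714; T₂T₃ = 14·19·5 = 1330; T₃T₄ = 19·5·22 = 2090; T₄T₅ = 5·22·16 = 1760.
Length 3: T₁..T₃: k=1: 0+1330+29·14·5=3360; k=2: 7714+0+29·19·5=10469 → min 3360 | T₂..T₄: k=2: 0+2090+14·19·22=7942; k=3: 1330+0+14·5·22=2870 → min 2870 | T₃..T₅: k=3: 0+1760+19·5·16=3280; k=4: 2090+0+19·22·16=8778 → min 3280.
Length 4: T₁..T₄: k=1: 0+2870+29·14·22=11802; k=2: 7714+2090+29·19·22=21926; k=3: 3360+0+29·5·22=6550 → min 6550 | T₂..T₅: k=2: 0+3280+14·19·16=7536; k=3: 1330+1760+14·5·16=4210; k=4: 2870+0+14·22·16=7798 → min 4210.
Length 5: T₁..T₅: k=1: 0+4210+29·14·16=10706; k=2: 7714+3280+29·19·16=19810; k=3: 3360+1760+29·5·16=7440; k=4: 6550+0+29·22·16=16758 → min 7440.
Optimal order: ((T₁(T₂T₃))(T₄T₅)) with cost 7440.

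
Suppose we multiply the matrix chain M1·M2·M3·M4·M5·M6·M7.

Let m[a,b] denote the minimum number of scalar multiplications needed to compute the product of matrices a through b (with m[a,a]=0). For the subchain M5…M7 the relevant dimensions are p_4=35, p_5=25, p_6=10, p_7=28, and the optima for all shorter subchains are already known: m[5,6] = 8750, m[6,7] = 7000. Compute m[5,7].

m[5,7] = min over k∈[5,6] of m[5,k]+m[k+1,7]+p_{4}·p_k·p_{7}.
k=5: 0 + 7000 + 35·25·28 = 31500; k=6: 8750 + 0 + 35·10·28 = 18550.
Minimum: 18550 at k=6.

18550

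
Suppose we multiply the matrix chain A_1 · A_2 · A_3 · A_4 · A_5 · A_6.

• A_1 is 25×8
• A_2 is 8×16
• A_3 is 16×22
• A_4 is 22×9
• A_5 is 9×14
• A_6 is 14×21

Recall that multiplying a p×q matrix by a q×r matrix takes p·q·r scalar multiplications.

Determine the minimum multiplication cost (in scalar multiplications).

11880

Adjacent pairs: A_1A_2 = 25·8·16 = 3200; A_2A_3 = 8·16·22 = 2816; A_3A_4 = 16·22·9 = 3168; A_4A_5 = 22·9·14 = 2772; A_5A_6 = 9·14·21 = 2646.
Length 3: A_1..A_3: k=1: 0+2816+25·8·22=7216; k=2: 3200+0+25·16·22=12000 → min 7216 | A_2..A_4: k=2: 0+3168+8·16·9=4320; k=3: 2816+0+8·22·9=4400 → min 4320 | A_3..A_5: k=3: 0+2772+16·22·14=7700; k=4: 3168+0+16·9·14=5184 → min 5184 | A_4..A_6: k=4: 0+2646+22·9·21=6804; k=5: 2772+0+22·14·21=9240 → min 6804.
Length 4: A_1..A_4: k=1: 0+4320+25·8·9=6120; k=2: 3200+3168+25·16·9=9968; k=3: 7216+0+25·22·9=12166 → min 6120 | A_2..A_5: k=2: 0+5184+8·16·14=6976; k=3: 2816+2772+8·22·14=8052; k=4: 4320+0+8·9·14=5328 → min 5328 | A_3..A_6: k=3: 0+6804+16·22·21=14196; k=4: 3168+2646+16·9·21=8838; k=5: 5184+0+16·14·21=9888 → min 8838.
Length 5: A_1..A_5: k=1: 0+5328+25·8·14=8128; k=2: 3200+5184+25·16·14=13984; k=3: 7216+2772+25·22·14=17688; k=4: 6120+0+25·9·14=9270 → min 8128 | A_2..A_6: k=2: 0+8838+8·16·21=11526; k=3: 2816+6804+8·22·21=13316; k=4: 4320+2646+8·9·21=8478; k=5: 5328+0+8·14·21=7680 → min 7680.
Length 6: A_1..A_6: k=1: 0+7680+25·8·21=11880; k=2: 3200+8838+25·16·21=20438; k=3: 7216+6804+25·22·21=25570; k=4: 6120+2646+25·9·21=13491; k=5: 8128+0+25·14·21=15478 → min 11880.
Optimal order: (A_1 · (((A_2 · (A_3 · A_4)) · A_5) · A_6)) with cost 11880.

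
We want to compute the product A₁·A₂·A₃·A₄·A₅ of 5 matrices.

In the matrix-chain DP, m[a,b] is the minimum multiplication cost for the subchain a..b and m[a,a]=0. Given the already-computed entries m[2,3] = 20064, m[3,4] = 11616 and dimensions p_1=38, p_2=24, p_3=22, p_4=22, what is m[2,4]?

31680

m[2,4] = min over k∈[2,3] of m[2,k]+m[k+1,4]+p_{1}·p_k·p_{4}.
k=2: 0 + 11616 + 38·24·22 = 31680; k=3: 20064 + 0 + 38·22·22 = 38456.
Minimum: 31680 at k=2.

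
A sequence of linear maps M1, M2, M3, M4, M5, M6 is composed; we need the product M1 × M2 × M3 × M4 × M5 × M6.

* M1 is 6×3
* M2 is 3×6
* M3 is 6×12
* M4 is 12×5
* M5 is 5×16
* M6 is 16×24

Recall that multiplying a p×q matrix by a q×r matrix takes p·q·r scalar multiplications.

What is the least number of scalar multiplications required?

Adjacent pairs: M1M2 = 6·3·6 = 108; M2M3 = 3·6·12 = 216; M3M4 = 6·12·5 = 360; M4M5 = 12·5·16 = 960; M5M6 = 5·16·24 = 1920.
Length 3: M1..M3: k=1: 0+216+6·3·12=432; k=2: 108+0+6·6·12=540 → min 432 | M2..M4: k=2: 0+360+3·6·5=450; k=3: 216+0+3·12·5=396 → min 396 | M3..M5: k=3: 0+960+6·12·16=2112; k=4: 360+0+6·5·16=840 → min 840 | M4..M6: k=4: 0+1920+12·5·24=3360; k=5: 960+0+12·16·24=5568 → min 3360.
Length 4: M1..M4: k=1: 0+396+6·3·5=486; k=2: 108+360+6·6·5=648; k=3: 432+0+6·12·5=792 → min 486 | M2..M5: k=2: 0+840+3·6·16=1128; k=3: 216+960+3·12·16=1752; k=4: 396+0+3·5·16=636 → min 636 | M3..M6: k=3: 0+3360+6·12·24=5088; k=4: 360+1920+6·5·24=3000; k=5: 840+0+6·16·24=3144 → min 3000.
Length 5: M1..M5: k=1: 0+636+6·3·16=924; k=2: 108+840+6·6·16=1524; k=3: 432+960+6·12·16=2544; k=4: 486+0+6·5·16=966 → min 924 | M2..M6: k=2: 0+3000+3·6·24=3432; k=3: 216+3360+3·12·24=4440; k=4: 396+1920+3·5·24=2676; k=5: 636+0+3·16·24=1788 → min 1788.
Length 6: M1..M6: k=1: 0+1788+6·3·24=2220; k=2: 108+3000+6·6·24=3972; k=3: 432+3360+6·12·24=5520; k=4: 486+1920+6·5·24=3126; k=5: 924+0+6·16·24=3228 → min 2220.
Optimal order: (M1 × ((((M2 × M3) × M4) × M5) × M6)) with cost 2220.

2220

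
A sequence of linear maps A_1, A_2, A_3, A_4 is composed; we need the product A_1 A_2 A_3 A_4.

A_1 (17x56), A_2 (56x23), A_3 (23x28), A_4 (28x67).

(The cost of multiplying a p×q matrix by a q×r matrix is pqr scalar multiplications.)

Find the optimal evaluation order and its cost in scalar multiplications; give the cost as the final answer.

64736

Adjacent pairs: A_1A_2 = 17·56·23 = 21896; A_2A_3 = 56·23·28 = 36064; A_3A_4 = 23·28·67 = 43148.
Length 3: A_1..A_3: k=1: 0+36064+17·56·28=62720; k=2: 21896+0+17·23·28=32844 → min 32844 | A_2..A_4: k=2: 0+43148+56·23·67=129444; k=3: 36064+0+56·28·67=141120 → min 129444.
Length 4: A_1..A_4: k=1: 0+129444+17·56·67=193228; k=2: 21896+43148+17·23·67=91241; k=3: 32844+0+17·28·67=64736 → min 64736.
Optimal parenthesization: (((A_1 A_2) A_3) A_4) with cost 64736.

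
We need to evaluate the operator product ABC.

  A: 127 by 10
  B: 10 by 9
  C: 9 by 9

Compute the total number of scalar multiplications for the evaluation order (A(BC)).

(BC): 10×9 by 9×9 → 10×9, cost 10·9·9 = 810
(A(BC)): 127×10 by 10×9 → 127×9, cost 127·10·9 = 11430; cumulative 12240
Total: 12240 scalar multiplications.

12240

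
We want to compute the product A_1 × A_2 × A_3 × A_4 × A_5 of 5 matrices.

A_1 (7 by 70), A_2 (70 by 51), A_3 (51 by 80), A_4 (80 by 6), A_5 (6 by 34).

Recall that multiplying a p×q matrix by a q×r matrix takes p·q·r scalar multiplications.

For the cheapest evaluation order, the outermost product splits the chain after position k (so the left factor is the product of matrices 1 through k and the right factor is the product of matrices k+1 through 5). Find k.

Adjacent pairs: A_1A_2 = 7·70·51 = 24990; A_2A_3 = 70·51·80 = 285600; A_3A_4 = 51·80·6 = 24480; A_4A_5 = 80·6·34 = 16320.
Length 3: A_1..A_3: k=1: 0+285600+7·70·80=324800; k=2: 24990+0+7·51·80=53550 → min 53550 | A_2..A_4: k=2: 0+24480+70·51·6=45900; k=3: 285600+0+70·80·6=319200 → min 45900 | A_3..A_5: k=3: 0+16320+51·80·34=155040; k=4: 24480+0+51·6·34=34884 → min 34884.
Length 4: A_1..A_4: k=1: 0+45900+7·70·6=48840; k=2: 24990+24480+7·51·6=51612; k=3: 53550+0+7·80·6=56910 → min 48840 | A_2..A_5: k=2: 0+34884+70·51·34=156264; k=3: 285600+16320+70·80·34=492320; k=4: 45900+0+70·6·34=60180 → min 60180.
Top-level splits: k=1: (A_1..A_1)·(A_2..A_5) → 0+60180+7·70·34 = 76840; k=2: (A_1..A_2)·(A_3..A_5) → 24990+34884+7·51·34 = 72012; k=3: (A_1..A_3)·(A_4..A_5) → 53550+16320+7·80·34 = 88910; k=4: (A_1..A_4)·(A_5..A_5) → 48840+0+7·6·34 = 50268.
Best split is after A_4, i.e. k = 4.

4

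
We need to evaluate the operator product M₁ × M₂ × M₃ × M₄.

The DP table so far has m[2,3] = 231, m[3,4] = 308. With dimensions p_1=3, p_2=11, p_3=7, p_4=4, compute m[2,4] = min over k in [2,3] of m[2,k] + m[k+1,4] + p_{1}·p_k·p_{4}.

315

m[2,4] = min over k∈[2,3] of m[2,k]+m[k+1,4]+p_{1}·p_k·p_{4}.
k=2: 0 + 308 + 3·11·4 = 440; k=3: 231 + 0 + 3·7·4 = 315.
Minimum: 315 at k=3.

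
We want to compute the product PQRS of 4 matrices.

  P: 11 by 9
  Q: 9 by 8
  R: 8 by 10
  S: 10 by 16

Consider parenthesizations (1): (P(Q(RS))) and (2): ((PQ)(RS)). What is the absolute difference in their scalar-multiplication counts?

536

Order (1) = (P(Q(RS))): (RS): 8×10 by 10×16 → 8×16, cost 8·10·16 = 1280; (Q(RS)): 9×8 by 8×16 → 9×16, cost 9·8·16 = 1152; cumulative 2432; (P(Q(RS))): 11×9 by 9×16 → 11×16, cost 11·9·16 = 1584; cumulative 4016. Total 4016.
Order (2) = ((PQ)(RS)): (PQ): 11×9 by 9×8 → 11×8, cost 11·9·8 = 792; (RS): 8×10 by 10×16 → 8×16, cost 8·10·16 = 1280; ((PQ)(RS)): 11×8 by 8×16 → 11×16, cost 11·8·16 = 1408; cumulative 3480. Total 3480.
Difference: |4016 − 3480| = 536.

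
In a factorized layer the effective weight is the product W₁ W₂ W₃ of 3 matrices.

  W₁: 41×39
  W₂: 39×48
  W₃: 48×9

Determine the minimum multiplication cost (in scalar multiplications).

Order (W₁ (W₂ W₃)): (W₂ W₃): 39×48 by 48×9 → 39×9, cost 39·48·9 = 16848; (W₁ (W₂ W₃)): 41×39 by 39×9 → 41×9, cost 41·39·9 = 14391; cumulative 31239. Total 31239.
Order ((W₁ W₂) W₃): (W₁ W₂): 41×39 by 39×48 → 41×48, cost 41·39·48 = 76752; ((W₁ W₂) W₃): 41×48 by 48×9 → 41×9, cost 41·48·9 = 17712; cumulative 94464. Total 94464.
Minimum: 31239.

31239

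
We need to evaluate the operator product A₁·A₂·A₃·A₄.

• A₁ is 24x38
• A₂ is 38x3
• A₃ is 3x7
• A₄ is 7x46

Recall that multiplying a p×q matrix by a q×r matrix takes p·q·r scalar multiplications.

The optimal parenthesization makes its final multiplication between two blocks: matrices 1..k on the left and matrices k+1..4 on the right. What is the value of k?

2

Adjacent pairs: A₁A₂ = 24·38·3 = 2736; A₂A₃ = 38·3·7 = 798; A₃A₄ = 3·7·46 = 966.
Length 3: A₁..A₃: k=1: 0+798+24·38·7=7182; k=2: 2736+0+24·3·7=3240 → min 3240 | A₂..A₄: k=2: 0+966+38·3·46=6210; k=3: 798+0+38·7·46=13034 → min 6210.
Top-level splits: k=1: (A₁..A₁)·(A₂..A₄) → 0+6210+24·38·46 = 48162; k=2: (A₁..A₂)·(A₃..A₄) → 2736+966+24·3·46 = 7014; k=3: (A₁..A₃)·(A₄..A₄) → 3240+0+24·7·46 = 10968.
Best split is after A₂, i.e. k = 2.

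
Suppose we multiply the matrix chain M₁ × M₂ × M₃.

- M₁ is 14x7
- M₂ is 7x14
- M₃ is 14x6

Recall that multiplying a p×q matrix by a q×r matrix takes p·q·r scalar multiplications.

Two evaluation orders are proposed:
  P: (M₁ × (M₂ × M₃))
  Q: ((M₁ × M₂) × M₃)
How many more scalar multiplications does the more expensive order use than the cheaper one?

1372

Order P = (M₁ × (M₂ × M₃)): (M₂ × M₃): 7×14 by 14×6 → 7×6, cost 7·14·6 = 588; (M₁ × (M₂ × M₃)): 14×7 by 7×6 → 14×6, cost 14·7·6 = 588; cumulative 1176. Total 1176.
Order Q = ((M₁ × M₂) × M₃): (M₁ × M₂): 14×7 by 7×14 → 14×14, cost 14·7·14 = 1372; ((M₁ × M₂) × M₃): 14×14 by 14×6 → 14×6, cost 14·14·6 = 1176; cumulative 2548. Total 2548.
Difference: |1176 − 2548| = 1372.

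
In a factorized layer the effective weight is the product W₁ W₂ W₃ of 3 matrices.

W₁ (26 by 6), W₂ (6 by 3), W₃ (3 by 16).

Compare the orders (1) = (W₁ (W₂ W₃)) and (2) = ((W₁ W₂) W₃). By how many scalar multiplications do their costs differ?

1068

Order (1) = (W₁ (W₂ W₃)): (W₂ W₃): 6×3 by 3×16 → 6×16, cost 6·3·16 = 288; (W₁ (W₂ W₃)): 26×6 by 6×16 → 26×16, cost 26·6·16 = 2496; cumulative 2784. Total 2784.
Order (2) = ((W₁ W₂) W₃): (W₁ W₂): 26×6 by 6×3 → 26×3, cost 26·6·3 = 468; ((W₁ W₂) W₃): 26×3 by 3×16 → 26×16, cost 26·3·16 = 1248; cumulative 1716. Total 1716.
Difference: |2784 − 1716| = 1068.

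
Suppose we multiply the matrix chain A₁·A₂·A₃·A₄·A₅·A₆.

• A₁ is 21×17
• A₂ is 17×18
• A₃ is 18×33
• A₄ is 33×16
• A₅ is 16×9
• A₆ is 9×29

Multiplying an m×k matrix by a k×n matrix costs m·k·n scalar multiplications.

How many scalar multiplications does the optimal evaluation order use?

Adjacent pairs: A₁A₂ = 21·17·18 = 6426; A₂A₃ = 17·18·33 = 10098; A₃A₄ = 18·33·16 = 9504; A₄A₅ = 33·16·9 = 4752; A₅A₆ = 16·9·29 = 4176.
Length 3: A₁..A₃: k=1: 0+10098+21·17·33=21879; k=2: 6426+0+21·18·33=18900 → min 18900 | A₂..A₄: k=2: 0+9504+17·18·16=14400; k=3: 10098+0+17·33·16=19074 → min 14400 | A₃..A₅: k=3: 0+4752+18·33·9=10098; k=4: 9504+0+18·16·9=12096 → min 10098 | A₄..A₆: k=4: 0+4176+33·16·29=19488; k=5: 4752+0+33·9·29=13365 → min 13365.
Length 4: A₁..A₄: k=1: 0+14400+21·17·16=20112; k=2: 6426+9504+21·18·16=21978; k=3: 18900+0+21·33·16=29988 → min 20112 | A₂..A₅: k=2: 0+10098+17·18·9=12852; k=3: 10098+4752+17·33·9=19899; k=4: 14400+0+17·16·9=16848 → min 12852 | A₃..A₆: k=3: 0+13365+18·33·29=30591; k=4: 9504+4176+18·16·29=22032; k=5: 10098+0+18·9·29=14796 → min 14796.
Length 5: A₁..A₅: k=1: 0+12852+21·17·9=16065; k=2: 6426+10098+21·18·9=19926; k=3: 18900+4752+21·33·9=29889; k=4: 20112+0+21·16·9=23136 → min 16065 | A₂..A₆: k=2: 0+14796+17·18·29=23670; k=3: 10098+13365+17·33·29=39732; k=4: 14400+4176+17·16·29=26464; k=5: 12852+0+17·9·29=17289 → min 17289.
Length 6: A₁..A₆: k=1: 0+17289+21·17·29=27642; k=2: 6426+14796+21·18·29=32184; k=3: 18900+13365+21·33·29=52362; k=4: 20112+4176+21·16·29=34032; k=5: 16065+0+21·9·29=21546 → min 21546.
Optimal order: ((A₁·(A₂·(A₃·(A₄·A₅))))·A₆) with cost 21546.

21546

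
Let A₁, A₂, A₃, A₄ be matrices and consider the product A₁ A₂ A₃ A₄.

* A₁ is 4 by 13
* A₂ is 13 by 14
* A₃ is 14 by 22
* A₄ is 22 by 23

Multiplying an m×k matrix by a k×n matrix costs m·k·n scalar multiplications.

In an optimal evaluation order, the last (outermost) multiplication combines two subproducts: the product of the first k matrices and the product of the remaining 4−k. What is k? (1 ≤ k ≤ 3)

3

Adjacent pairs: A₁A₂ = 4·13·14 = 728; A₂A₃ = 13·14·22 = 4004; A₃A₄ = 14·22·23 = 7084.
Length 3: A₁..A₃: k=1: 0+4004+4·13·22=5148; k=2: 728+0+4·14·22=1960 → min 1960 | A₂..A₄: k=2: 0+7084+13·14·23=11270; k=3: 4004+0+13·22·23=10582 → min 10582.
Top-level splits: k=1: (A₁..A₁)·(A₂..A₄) → 0+10582+4·13·23 = 11778; k=2: (A₁..A₂)·(A₃..A₄) → 728+7084+4·14·23 = 9100; k=3: (A₁..A₃)·(A₄..A₄) → 1960+0+4·22·23 = 3984.
Best split is after A₃, i.e. k = 3.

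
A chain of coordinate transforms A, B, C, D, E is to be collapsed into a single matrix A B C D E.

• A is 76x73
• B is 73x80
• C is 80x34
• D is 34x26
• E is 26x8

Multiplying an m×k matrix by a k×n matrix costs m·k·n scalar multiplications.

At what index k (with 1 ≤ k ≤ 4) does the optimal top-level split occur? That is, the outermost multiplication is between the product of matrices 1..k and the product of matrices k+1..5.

Adjacent pairs: AB = 76·73·80 = 443840; BC = 73·80·34 = 198560; CD = 80·34·26 = 70720; DE = 34·26·8 = 7072.
Length 3: A..C: k=1: 0+198560+76·73·34=387192; k=2: 443840+0+76·80·34=650560 → min 387192 | B..D: k=2: 0+70720+73·80·26=222560; k=3: 198560+0+73·34·26=263092 → min 222560 | C..E: k=3: 0+7072+80·34·8=28832; k=4: 70720+0+80·26·8=87360 → min 28832.
Length 4: A..D: k=1: 0+222560+76·73·26=366808; k=2: 443840+70720+76·80·26=672640; k=3: 387192+0+76·34·26=454376 → min 366808 | B..E: k=2: 0+28832+73·80·8=75552; k=3: 198560+7072+73·34·8=225488; k=4: 222560+0+73·26·8=237744 → min 75552.
Top-level splits: k=1: (A..A)·(B..E) → 0+75552+76·73·8 = 119936; k=2: (A..B)·(C..E) → 443840+28832+76·80·8 = 521312; k=3: (A..C)·(D..E) → 387192+7072+76·34·8 = 414936; k=4: (A..D)·(E..E) → 366808+0+76·26·8 = 382616.
Best split is after A, i.e. k = 1.

1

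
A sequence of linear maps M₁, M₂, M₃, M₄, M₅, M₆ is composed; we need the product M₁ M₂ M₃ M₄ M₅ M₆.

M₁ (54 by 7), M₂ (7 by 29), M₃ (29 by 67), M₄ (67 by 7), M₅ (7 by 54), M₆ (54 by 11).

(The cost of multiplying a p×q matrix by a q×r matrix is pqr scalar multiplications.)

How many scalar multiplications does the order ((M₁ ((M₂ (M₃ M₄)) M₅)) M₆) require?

(M₃ M₄): 29×67 by 67×7 → 29×7, cost 29·67·7 = 13601
(M₂ (M₃ M₄)): 7×29 by 29×7 → 7×7, cost 7·29·7 = 1421; cumulative 15022
((M₂ (M₃ M₄)) M₅): 7×7 by 7×54 → 7×54, cost 7·7·54 = 2646; cumulative 17668
(M₁ ((M₂ (M₃ M₄)) M₅)): 54×7 by 7×54 → 54×54, cost 54·7·54 = 20412; cumulative 38080
((M₁ ((M₂ (M₃ M₄)) M₅)) M₆): 54×54 by 54×11 → 54×11, cost 54·54·11 = 32076; cumulative 70156
Total: 70156 scalar multiplications.

70156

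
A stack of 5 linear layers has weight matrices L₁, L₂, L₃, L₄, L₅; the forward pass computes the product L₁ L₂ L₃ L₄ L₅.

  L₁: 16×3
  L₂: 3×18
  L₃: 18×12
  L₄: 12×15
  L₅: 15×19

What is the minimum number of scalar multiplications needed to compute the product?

2955

Adjacent pairs: L₁L₂ = 16·3·18 = 864; L₂L₃ = 3·18·12 = 648; L₃L₄ = 18·12·15 = 3240; L₄L₅ = 12·15·19 = 3420.
Length 3: L₁..L₃: k=1: 0+648+16·3·12=1224; k=2: 864+0+16·18·12=4320 → min 1224 | L₂..L₄: k=2: 0+3240+3·18·15=4050; k=3: 648+0+3·12·15=1188 → min 1188 | L₃..L₅: k=3: 0+3420+18·12·19=7524; k=4: 3240+0+18·15·19=8370 → min 7524.
Length 4: L₁..L₄: k=1: 0+1188+16·3·15=1908; k=2: 864+3240+16·18·15=8424; k=3: 1224+0+16·12·15=4104 → min 1908 | L₂..L₅: k=2: 0+7524+3·18·19=8550; k=3: 648+3420+3·12·19=4752; k=4: 1188+0+3·15·19=2043 → min 2043.
Length 5: L₁..L₅: k=1: 0+2043+16·3·19=2955; k=2: 864+7524+16·18·19=13860; k=3: 1224+3420+16·12·19=8292; k=4: 1908+0+16·15·19=6468 → min 2955.
Optimal order: (L₁ (((L₂ L₃) L₄) L₅)) with cost 2955.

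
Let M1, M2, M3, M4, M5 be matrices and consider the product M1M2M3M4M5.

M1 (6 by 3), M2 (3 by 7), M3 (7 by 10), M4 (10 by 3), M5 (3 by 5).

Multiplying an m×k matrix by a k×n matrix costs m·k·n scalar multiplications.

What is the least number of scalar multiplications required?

Adjacent pairs: M1M2 = 6·3·7 = 126; M2M3 = 3·7·10 = 210; M3M4 = 7·10·3 = 210; M4M5 = 10·3·5 = 150.
Length 3: M1..M3: k=1: 0+210+6·3·10=390; k=2: 126+0+6·7·10=546 → min 390 | M2..M4: k=2: 0+210+3·7·3=273; k=3: 210+0+3·10·3=300 → min 273 | M3..M5: k=3: 0+150+7·10·5=500; k=4: 210+0+7·3·5=315 → min 315.
Length 4: M1..M4: k=1: 0+273+6·3·3=327; k=2: 126+210+6·7·3=462; k=3: 390+0+6·10·3=570 → min 327 | M2..M5: k=2: 0+315+3·7·5=420; k=3: 210+150+3·10·5=510; k=4: 273+0+3·3·5=318 → min 318.
Length 5: M1..M5: k=1: 0+318+6·3·5=408; k=2: 126+315+6·7·5=651; k=3: 390+150+6·10·5=840; k=4: 327+0+6·3·5=417 → min 408.
Optimal order: (M1((M2(M3M4))M5)) with cost 408.

408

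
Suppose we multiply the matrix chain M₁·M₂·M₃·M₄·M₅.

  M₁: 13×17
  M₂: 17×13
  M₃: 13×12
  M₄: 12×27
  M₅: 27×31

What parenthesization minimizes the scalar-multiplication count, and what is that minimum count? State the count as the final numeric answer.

Adjacent pairs: M₁M₂ = 13·17·13 = 2873; M₂M₃ = 17·13·12 = 2652; M₃M₄ = 13·12·27 = 4212; M₄M₅ = 12·27·31 = 10044.
Length 3: M₁..M₃: k=1: 0+2652+13·17·12=5304; k=2: 2873+0+13·13·12=4901 → min 4901 | M₂..M₄: k=2: 0+4212+17·13·27=10179; k=3: 2652+0+17·12·27=8160 → min 8160 | M₃..M₅: k=3: 0+10044+13·12·31=14880; k=4: 4212+0+13·27·31=15093 → min 14880.
Length 4: M₁..M₄: k=1: 0+8160+13·17·27=14127; k=2: 2873+4212+13·13·27=11648; k=3: 4901+0+13·12·27=9113 → min 9113 | M₂..M₅: k=2: 0+14880+17·13·31=21731; k=3: 2652+10044+17·12·31=19020; k=4: 8160+0+17·27·31=22389 → min 19020.
Length 5: M₁..M₅: k=1: 0+19020+13·17·31=25871; k=2: 2873+14880+13·13·31=22992; k=3: 4901+10044+13·12·31=19781; k=4: 9113+0+13·27·31=19994 → min 19781.
Optimal parenthesization: (((M₁·M₂)·M₃)·(M₄·M₅)) with cost 19781.

19781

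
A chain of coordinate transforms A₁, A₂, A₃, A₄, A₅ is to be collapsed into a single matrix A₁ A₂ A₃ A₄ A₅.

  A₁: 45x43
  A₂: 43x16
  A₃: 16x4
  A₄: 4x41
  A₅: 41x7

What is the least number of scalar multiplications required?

Adjacent pairs: A₁A₂ = 45·43·16 = 30960; A₂A₃ = 43·16·4 = 2752; A₃A₄ = 16·4·41 = 2624; A₄A₅ = 4·41·7 = 1148.
Length 3: A₁..A₃: k=1: 0+2752+45·43·4=10492; k=2: 30960+0+45·16·4=33840 → min 10492 | A₂..A₄: k=2: 0+2624+43·16·41=30832; k=3: 2752+0+43·4·41=9804 → min 9804 | A₃..A₅: k=3: 0+1148+16·4·7=1596; k=4: 2624+0+16·41·7=7216 → min 1596.
Length 4: A₁..A₄: k=1: 0+9804+45·43·41=89139; k=2: 30960+2624+45·16·41=63104; k=3: 10492+0+45·4·41=17872 → min 17872 | A₂..A₅: k=2: 0+1596+43·16·7=6412; k=3: 2752+1148+43·4·7=5104; k=4: 9804+0+43·41·7=22145 → min 5104.
Length 5: A₁..A₅: k=1: 0+5104+45·43·7=18649; k=2: 30960+1596+45·16·7=37596; k=3: 10492+1148+45·4·7=12900; k=4: 17872+0+45·41·7=30787 → min 12900.
Optimal order: ((A₁ (A₂ A₃)) (A₄ A₅)) with cost 12900.

12900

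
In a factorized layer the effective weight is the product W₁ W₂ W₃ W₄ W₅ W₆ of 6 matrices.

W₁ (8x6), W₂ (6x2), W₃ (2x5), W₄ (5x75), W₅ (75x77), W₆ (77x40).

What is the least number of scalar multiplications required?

19196

Adjacent pairs: W₁W₂ = 8·6·2 = 96; W₂W₃ = 6·2·5 = 60; W₃W₄ = 2·5·75 = 750; W₄W₅ = 5·75·77 = 28875; W₅W₆ = 75·77·40 = 231000.
Length 3: W₁..W₃: k=1: 0+60+8·6·5=300; k=2: 96+0+8·2·5=176 → min 176 | W₂..W₄: k=2: 0+750+6·2·75=1650; k=3: 60+0+6·5·75=2310 → min 1650 | W₃..W₅: k=3: 0+28875+2·5·77=29645; k=4: 750+0+2·75·77=12300 → min 12300 | W₄..W₆: k=4: 0+231000+5·75·40=246000; k=5: 28875+0+5·77·40=44275 → min 44275.
Length 4: W₁..W₄: k=1: 0+1650+8·6·75=5250; k=2: 96+750+8·2·75=2046; k=3: 176+0+8·5·75=3176 → min 2046 | W₂..W₅: k=2: 0+12300+6·2·77=13224; k=3: 60+28875+6·5·77=31245; k=4: 1650+0+6·75·77=36300 → min 13224 | W₃..W₆: k=3: 0+44275+2·5·40=44675; k=4: 750+231000+2·75·40=237750; k=5: 12300+0+2·77·40=18460 → min 18460.
Length 5: W₁..W₅: k=1: 0+13224+8·6·77=16920; k=2: 96+12300+8·2·77=13628; k=3: 176+28875+8·5·77=32131; k=4: 2046+0+8·75·77=48246 → min 13628 | W₂..W₆: k=2: 0+18460+6·2·40=18940; k=3: 60+44275+6·5·40=45535; k=4: 1650+231000+6·75·40=250650; k=5: 13224+0+6·77·40=31704 → min 18940.
Length 6: W₁..W₆: k=1: 0+18940+8·6·40=20860; k=2: 96+18460+8·2·40=19196; k=3: 176+44275+8·5·40=46051; k=4: 2046+231000+8·75·40=257046; k=5: 13628+0+8·77·40=38268 → min 19196.
Optimal order: ((W₁ W₂) (((W₃ W₄) W₅) W₆)) with cost 19196.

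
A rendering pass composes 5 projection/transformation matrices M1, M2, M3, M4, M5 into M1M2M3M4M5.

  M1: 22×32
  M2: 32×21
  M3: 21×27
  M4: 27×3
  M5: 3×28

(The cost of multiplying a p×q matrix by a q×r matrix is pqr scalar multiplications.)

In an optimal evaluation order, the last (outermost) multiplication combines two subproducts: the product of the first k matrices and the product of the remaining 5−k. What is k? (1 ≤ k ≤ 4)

Adjacent pairs: M1M2 = 22·32·21 = 14784; M2M3 = 32·21·27 = 18144; M3M4 = 21·27·3 = 1701; M4M5 = 27·3·28 = 2268.
Length 3: M1..M3: k=1: 0+18144+22·32·27=37152; k=2: 14784+0+22·21·27=27258 → min 27258 | M2..M4: k=2: 0+1701+32·21·3=3717; k=3: 18144+0+32·27·3=20736 → min 3717 | M3..M5: k=3: 0+2268+21·27·28=18144; k=4: 1701+0+21·3·28=3465 → min 3465.
Length 4: M1..M4: k=1: 0+3717+22·32·3=5829; k=2: 14784+1701+22·21·3=17871; k=3: 27258+0+22·27·3=29040 → min 5829 | M2..M5: k=2: 0+3465+32·21·28=22281; k=3: 18144+2268+32·27·28=44604; k=4: 3717+0+32·3·28=6405 → min 6405.
Top-level splits: k=1: (M1..M1)·(M2..M5) → 0+6405+22·32·28 = 26117; k=2: (M1..M2)·(M3..M5) → 14784+3465+22·21·28 = 31185; k=3: (M1..M3)·(M4..M5) → 27258+2268+22·27·28 = 46158; k=4: (M1..M4)·(M5..M5) → 5829+0+22·3·28 = 7677.
Best split is after M4, i.e. k = 4.

4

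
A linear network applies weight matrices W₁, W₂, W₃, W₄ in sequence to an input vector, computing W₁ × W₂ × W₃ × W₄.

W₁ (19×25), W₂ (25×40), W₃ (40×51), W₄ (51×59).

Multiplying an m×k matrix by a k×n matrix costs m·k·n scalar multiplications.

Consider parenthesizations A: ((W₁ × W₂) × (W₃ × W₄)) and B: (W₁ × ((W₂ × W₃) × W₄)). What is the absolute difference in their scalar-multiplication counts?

Order A = ((W₁ × W₂) × (W₃ × W₄)): (W₁ × W₂): 19×25 by 25×40 → 19×40, cost 19·25·40 = 19000; (W₃ × W₄): 40×51 by 51×59 → 40×59, cost 40·51·59 = 120360; ((W₁ × W₂) × (W₃ × W₄)): 19×40 by 40×59 → 19×59, cost 19·40·59 = 44840; cumulative 184200. Total 184200.
Order B = (W₁ × ((W₂ × W₃) × W₄)): (W₂ × W₃): 25×40 by 40×51 → 25×51, cost 25·40·51 = 51000; ((W₂ × W₃) × W₄): 25×51 by 51×59 → 25×59, cost 25·51·59 = 75225; cumulative 126225; (W₁ × ((W₂ × W₃) × W₄)): 19×25 by 25×59 → 19×59, cost 19·25·59 = 28025; cumulative 154250. Total 154250.
Difference: |184200 − 154250| = 29950.

29950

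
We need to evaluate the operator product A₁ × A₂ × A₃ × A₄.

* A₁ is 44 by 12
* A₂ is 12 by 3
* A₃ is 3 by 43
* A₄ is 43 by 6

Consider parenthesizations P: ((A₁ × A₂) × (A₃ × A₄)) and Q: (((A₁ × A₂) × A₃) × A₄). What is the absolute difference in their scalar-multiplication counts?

Order P = ((A₁ × A₂) × (A₃ × A₄)): (A₁ × A₂): 44×12 by 12×3 → 44×3, cost 44·12·3 = 1584; (A₃ × A₄): 3×43 by 43×6 → 3×6, cost 3·43·6 = 774; ((A₁ × A₂) × (A₃ × A₄)): 44×3 by 3×6 → 44×6, cost 44·3·6 = 792; cumulative 3150. Total 3150.
Order Q = (((A₁ × A₂) × A₃) × A₄): (A₁ × A₂): 44×12 by 12×3 → 44×3, cost 44·12·3 = 1584; ((A₁ × A₂) × A₃): 44×3 by 3×43 → 44×43, cost 44·3·43 = 5676; cumulative 7260; (((A₁ × A₂) × A₃) × A₄): 44×43 by 43×6 → 44×6, cost 44·43·6 = 11352; cumulative 18612. Total 18612.
Difference: |3150 − 18612| = 15462.

15462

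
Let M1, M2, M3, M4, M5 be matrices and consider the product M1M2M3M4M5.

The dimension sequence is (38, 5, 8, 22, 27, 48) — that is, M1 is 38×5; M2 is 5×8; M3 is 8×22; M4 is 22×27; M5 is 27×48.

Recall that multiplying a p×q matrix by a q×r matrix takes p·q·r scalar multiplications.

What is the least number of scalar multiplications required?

19450

Adjacent pairs: M1M2 = 38·5·8 = 1520; M2M3 = 5·8·22 = 880; M3M4 = 8·22·27 = 4752; M4M5 = 22·27·48 = 28512.
Length 3: M1..M3: k=1: 0+880+38·5·22=5060; k=2: 1520+0+38·8·22=8208 → min 5060 | M2..M4: k=2: 0+4752+5·8·27=5832; k=3: 880+0+5·22·27=3850 → min 3850 | M3..M5: k=3: 0+28512+8·22·48=36960; k=4: 4752+0+8·27·48=15120 → min 15120.
Length 4: M1..M4: k=1: 0+3850+38·5·27=8980; k=2: 1520+4752+38·8·27=14480; k=3: 5060+0+38·22·27=27632 → min 8980 | M2..M5: k=2: 0+15120+5·8·48=17040; k=3: 880+28512+5·22·48=34672; k=4: 3850+0+5·27·48=10330 → min 10330.
Length 5: M1..M5: k=1: 0+10330+38·5·48=19450; k=2: 1520+15120+38·8·48=31232; k=3: 5060+28512+38·22·48=73700; k=4: 8980+0+38·27·48=58228 → min 19450.
Optimal order: (M1(((M2M3)M4)M5)) with cost 19450.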